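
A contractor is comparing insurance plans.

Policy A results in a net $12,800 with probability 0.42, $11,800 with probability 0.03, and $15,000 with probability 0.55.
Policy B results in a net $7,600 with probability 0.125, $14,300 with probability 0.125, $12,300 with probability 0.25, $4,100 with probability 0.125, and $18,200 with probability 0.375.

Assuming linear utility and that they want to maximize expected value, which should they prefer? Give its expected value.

Policy A ($13,980)

Policy A = 0.42 × 12800 + 0.03 × 11800 + 0.55 × 15000 = 5376 + 354 + 8250 = 13980
Policy B = 0.125 × 7600 + 0.125 × 14300 + 0.25 × 12300 + 0.125 × 4100 + 0.375 × 18200 = 950 + 1787.5 + 3075 + 512.5 + 6825 = 13150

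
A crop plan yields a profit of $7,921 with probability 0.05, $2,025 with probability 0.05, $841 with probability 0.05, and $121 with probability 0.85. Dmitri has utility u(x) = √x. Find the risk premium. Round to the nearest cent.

E[u] = 0.05·√7921 + 0.05·√2025 + 0.05·√841 + 0.85·√121 = 0.05·89 + 0.05·45 + 0.05·29 + 0.85·11 = 17.5
CE = (17.5)² = 306.25
Risk premium = EV − CE = 642.2 − 306.25 = 335.95

$335.95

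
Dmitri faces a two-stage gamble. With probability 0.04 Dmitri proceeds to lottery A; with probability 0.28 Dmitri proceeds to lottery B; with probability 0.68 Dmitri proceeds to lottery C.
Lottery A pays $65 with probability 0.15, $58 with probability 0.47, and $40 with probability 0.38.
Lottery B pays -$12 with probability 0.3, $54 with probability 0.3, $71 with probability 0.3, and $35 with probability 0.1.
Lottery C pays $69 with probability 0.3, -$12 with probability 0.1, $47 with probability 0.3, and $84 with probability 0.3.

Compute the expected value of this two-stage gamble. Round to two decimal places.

EV(A) = 0.15 × 65 + 0.47 × 58 + 0.38 × 40 = 9.75 + 27.26 + 15.2 = 52.21
EV(B) = 0.3 × (-12) + 0.3 × 54 + 0.3 × 71 + 0.1 × 35 = -3.6 + 16.2 + 21.3 + 3.5 = 37.4
EV(C) = 0.3 × 69 + 0.1 × (-12) + 0.3 × 47 + 0.3 × 84 = 20.7 − 1.2 + 14.1 + 25.2 = 58.8
Overall = 0.04 × 52.21 + 0.28 × 37.4 + 0.68 × 58.8 = 2.0884 + 10.472 + 39.984 = 52.5444

$52.54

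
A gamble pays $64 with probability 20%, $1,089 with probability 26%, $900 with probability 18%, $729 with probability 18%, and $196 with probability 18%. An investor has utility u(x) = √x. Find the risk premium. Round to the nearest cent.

$97.28

E[u] = 0.2·√64 + 0.26·√1089 + 0.18·√900 + 0.18·√729 + 0.18·√196 = 0.2·8 + 0.26·33 + 0.18·30 + 0.18·27 + 0.18·14 = 22.96
CE = (22.96)² = 527.1616
Risk premium = EV − CE = 624.44 − 527.1616 = 97.2784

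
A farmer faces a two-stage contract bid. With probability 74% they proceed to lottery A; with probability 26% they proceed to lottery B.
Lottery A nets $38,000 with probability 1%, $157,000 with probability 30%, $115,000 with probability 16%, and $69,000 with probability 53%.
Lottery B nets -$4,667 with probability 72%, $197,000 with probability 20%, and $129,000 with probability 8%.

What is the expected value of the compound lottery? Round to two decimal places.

$87,866.54

EV(A) = 0.01 × 38000 + 0.3 × 157000 + 0.16 × 115000 + 0.53 × 69000 = 380 + 47100 + 18400 + 36570 = 102450
EV(B) = 0.72 × (-4667) + 0.2 × 197000 + 0.08 × 129000 = -3360.24 + 39400 + 10320 = 46359.76
Overall = 0.74 × 102450 + 0.26 × 46359.76 = 75813 + 12053.5376 = 87866.5376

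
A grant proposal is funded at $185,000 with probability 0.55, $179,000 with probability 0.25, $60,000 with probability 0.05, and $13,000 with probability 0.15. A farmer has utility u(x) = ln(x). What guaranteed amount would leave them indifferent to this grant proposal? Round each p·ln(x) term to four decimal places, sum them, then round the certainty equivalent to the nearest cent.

E[u] = 0.55·ln(185000) + 0.25·ln(179000) + 0.05·ln(60000) + 0.15·ln(13000) = 6.6705 + 3.0238 + 0.5501 + 1.4209 = 11.6653
CE = e^11.6653 ≈ 116459.63

$116,459.63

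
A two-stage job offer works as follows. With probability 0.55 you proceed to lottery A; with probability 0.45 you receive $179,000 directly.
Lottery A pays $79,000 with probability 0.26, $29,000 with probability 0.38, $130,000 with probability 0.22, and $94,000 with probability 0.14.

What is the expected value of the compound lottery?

EV(A) = 0.26 × 79000 + 0.38 × 29000 + 0.22 × 130000 + 0.14 × 94000 = 20540 + 11020 + 28600 + 13160 = 73320
Branch B: 179000 (certain)
Overall = 0.55 × 73320 + 0.45 × 179000 = 40326 + 80550 = 120876

$120,876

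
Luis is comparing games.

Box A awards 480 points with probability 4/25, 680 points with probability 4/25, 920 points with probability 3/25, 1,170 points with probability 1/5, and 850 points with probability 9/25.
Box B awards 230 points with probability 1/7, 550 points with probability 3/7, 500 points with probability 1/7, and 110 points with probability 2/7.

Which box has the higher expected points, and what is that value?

Box A = 4/25 × 480 + 4/25 × 680 + 3/25 × 920 + 1/5 × 1170 + 9/25 × 850 = 76.8 + 108.8 + 110.4 + 234 + 306 = 836
Box B = 1/7 × 230 + 3/7 × 550 + 1/7 × 500 + 2/7 × 110 = 32.8571 + 235.7143 + 71.4286 + 31.4286 = 371.4286

Box A (836 points)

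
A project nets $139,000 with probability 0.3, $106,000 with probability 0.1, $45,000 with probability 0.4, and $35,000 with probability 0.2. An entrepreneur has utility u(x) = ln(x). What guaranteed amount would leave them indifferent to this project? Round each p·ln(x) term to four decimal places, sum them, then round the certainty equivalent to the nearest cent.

$65,394.93

E[u] = 0.3·ln(139000) + 0.1·ln(106000) + 0.4·ln(45000) + 0.2·ln(35000) = 3.5527 + 1.1571 + 4.2858 + 2.0926 = 11.0882
CE = e^11.0882 ≈ 65394.93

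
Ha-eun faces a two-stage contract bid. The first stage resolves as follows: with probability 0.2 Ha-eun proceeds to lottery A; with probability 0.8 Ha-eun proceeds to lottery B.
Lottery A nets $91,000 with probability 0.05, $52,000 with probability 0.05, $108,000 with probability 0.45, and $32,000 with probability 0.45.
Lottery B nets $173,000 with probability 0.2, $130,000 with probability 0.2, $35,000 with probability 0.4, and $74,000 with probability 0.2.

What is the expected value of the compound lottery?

$85,550

EV(A) = 0.05 × 91000 + 0.05 × 52000 + 0.45 × 108000 + 0.45 × 32000 = 4550 + 2600 + 48600 + 14400 = 70150
EV(B) = 0.2 × 173000 + 0.2 × 130000 + 0.4 × 35000 + 0.2 × 74000 = 34600 + 26000 + 14000 + 14800 = 89400
Overall = 0.2 × 70150 + 0.8 × 89400 = 14030 + 71520 = 85550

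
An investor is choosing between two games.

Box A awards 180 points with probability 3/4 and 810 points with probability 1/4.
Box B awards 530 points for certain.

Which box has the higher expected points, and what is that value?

Box B (530 points)

Box A = 3/4 × 180 + 1/4 × 810 = 135 + 202.5 = 337.5
Box B: 530 (certain)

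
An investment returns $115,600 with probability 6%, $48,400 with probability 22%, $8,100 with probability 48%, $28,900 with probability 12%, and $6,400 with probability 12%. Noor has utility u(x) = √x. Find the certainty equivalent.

$20,164

E[u] = 0.06·√115600 + 0.22·√48400 + 0.48·√8100 + 0.12·√28900 + 0.12·√6400 = 0.06·340 + 0.22·220 + 0.48·90 + 0.12·170 + 0.12·80 = 142
CE = (142)² = 20164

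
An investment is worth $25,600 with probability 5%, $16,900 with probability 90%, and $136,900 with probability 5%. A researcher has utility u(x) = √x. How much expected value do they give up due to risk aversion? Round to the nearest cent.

E[u] = 0.05·√25600 + 0.9·√16900 + 0.05·√136900 = 0.05·160 + 0.9·130 + 0.05·370 = 143.5
CE = (143.5)² = 20592.25
Risk premium = EV − CE = 23335 − 20592.25 = 2742.75

$2,742.75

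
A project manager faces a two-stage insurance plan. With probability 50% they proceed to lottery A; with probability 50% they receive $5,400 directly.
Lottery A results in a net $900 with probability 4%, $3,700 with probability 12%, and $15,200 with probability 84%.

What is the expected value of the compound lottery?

$9,324

EV(A) = 0.04 × 900 + 0.12 × 3700 + 0.84 × 15200 = 36 + 444 + 12768 = 13248
Branch B: 5400 (certain)
Overall = 0.5 × 13248 + 0.5 × 5400 = 6624 + 2700 = 9324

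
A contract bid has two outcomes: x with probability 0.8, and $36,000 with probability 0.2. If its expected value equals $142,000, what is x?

x = $168,500

0.8·x + 0.2·36000 = 142000
0.8·x = 142000 − 7200 = 134800
x = 134800 / 0.8 = 168500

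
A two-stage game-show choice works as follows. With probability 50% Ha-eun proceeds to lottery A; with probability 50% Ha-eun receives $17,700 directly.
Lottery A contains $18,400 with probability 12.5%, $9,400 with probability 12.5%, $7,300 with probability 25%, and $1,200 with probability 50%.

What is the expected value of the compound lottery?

EV(A) = 0.125 × 18400 + 0.125 × 9400 + 0.25 × 7300 + 0.5 × 1200 = 2300 + 1175 + 1825 + 600 = 5900
Branch B: 17700 (certain)
Overall = 0.5 × 5900 + 0.5 × 17700 = 2950 + 8850 = 11800

$11,800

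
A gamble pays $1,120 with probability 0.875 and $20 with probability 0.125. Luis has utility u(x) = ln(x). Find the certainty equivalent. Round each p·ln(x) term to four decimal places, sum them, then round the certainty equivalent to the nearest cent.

E[u] = 0.875·ln(1120) + 0.125·ln(20) = 6.1434 + 0.3745 = 6.5179
CE = e^6.5179 ≈ 677.15

$677.15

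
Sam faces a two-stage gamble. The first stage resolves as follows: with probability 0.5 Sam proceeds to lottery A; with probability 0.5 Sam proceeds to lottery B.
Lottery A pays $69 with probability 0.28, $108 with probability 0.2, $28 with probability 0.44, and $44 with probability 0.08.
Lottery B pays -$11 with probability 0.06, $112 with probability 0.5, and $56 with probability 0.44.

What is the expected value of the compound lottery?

EV(A) = 0.28 × 69 + 0.2 × 108 + 0.44 × 28 + 0.08 × 44 = 19.32 + 21.6 + 12.32 + 3.52 = 56.76
EV(B) = 0.06 × (-11) + 0.5 × 112 + 0.44 × 56 = -0.66 + 56 + 24.64 = 79.98
Overall = 0.5 × 56.76 + 0.5 × 79.98 = 28.38 + 39.99 = 68.37

$68.37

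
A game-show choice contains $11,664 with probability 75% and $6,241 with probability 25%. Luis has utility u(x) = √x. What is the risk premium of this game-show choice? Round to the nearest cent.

$157.69

E[u] = 0.75·√11664 + 0.25·√6241 = 0.75·108 + 0.25·79 = 100.75
CE = (100.75)² = 10150.5625
Risk premium = EV − CE = 10308.25 − 10150.5625 = 157.6875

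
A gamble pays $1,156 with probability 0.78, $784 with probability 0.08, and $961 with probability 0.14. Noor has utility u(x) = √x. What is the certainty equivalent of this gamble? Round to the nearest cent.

$1,095.61

E[u] = 0.78·√1156 + 0.08·√784 + 0.14·√961 = 0.78·34 + 0.08·28 + 0.14·31 = 33.1
CE = (33.1)² = 1095.61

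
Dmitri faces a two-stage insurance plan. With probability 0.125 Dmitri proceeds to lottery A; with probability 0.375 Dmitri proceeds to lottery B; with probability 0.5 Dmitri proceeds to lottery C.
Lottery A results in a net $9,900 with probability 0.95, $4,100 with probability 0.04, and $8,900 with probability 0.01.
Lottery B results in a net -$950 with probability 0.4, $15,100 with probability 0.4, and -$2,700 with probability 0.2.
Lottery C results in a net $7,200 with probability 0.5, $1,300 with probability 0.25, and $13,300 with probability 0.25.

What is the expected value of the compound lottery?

EV(A) = 0.95 × 9900 + 0.04 × 4100 + 0.01 × 8900 = 9405 + 164 + 89 = 9658
EV(B) = 0.4 × (-950) + 0.4 × 15100 + 0.2 × (-2700) = -380 + 6040 − 540 = 5120
EV(C) = 0.5 × 7200 + 0.25 × 1300 + 0.25 × 13300 = 3600 + 325 + 3325 = 7250
Overall = 0.125 × 9658 + 0.375 × 5120 + 0.5 × 7250 = 1207.25 + 1920 + 3625 = 6752.25

$6,752.25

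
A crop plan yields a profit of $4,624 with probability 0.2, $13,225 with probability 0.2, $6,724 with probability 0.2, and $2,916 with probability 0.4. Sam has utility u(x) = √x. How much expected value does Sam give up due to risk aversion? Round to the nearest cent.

$515.84

E[u] = 0.2·√4624 + 0.2·√13225 + 0.2·√6724 + 0.4·√2916 = 0.2·68 + 0.2·115 + 0.2·82 + 0.4·54 = 74.6
CE = (74.6)² = 5565.16
Risk premium = EV − CE = 6081 − 5565.16 = 515.84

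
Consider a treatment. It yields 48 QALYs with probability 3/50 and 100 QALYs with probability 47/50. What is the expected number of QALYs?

EV = 3/50 × 48 + 47/50 × 100 = 2.88 + 94 = 96.88

96.88 QALYs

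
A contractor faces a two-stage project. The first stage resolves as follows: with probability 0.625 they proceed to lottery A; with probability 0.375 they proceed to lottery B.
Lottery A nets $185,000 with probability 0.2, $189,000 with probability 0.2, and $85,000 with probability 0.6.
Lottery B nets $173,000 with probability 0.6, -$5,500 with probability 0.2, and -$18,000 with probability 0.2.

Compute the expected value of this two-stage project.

$115,787.50

EV(A) = 0.2 × 185000 + 0.2 × 189000 + 0.6 × 85000 = 37000 + 37800 + 51000 = 125800
EV(B) = 0.6 × 173000 + 0.2 × (-5500) + 0.2 × (-18000) = 103800 − 1100 − 3600 = 99100
Overall = 0.625 × 125800 + 0.375 × 99100 = 78625 + 37162.5 = 115787.5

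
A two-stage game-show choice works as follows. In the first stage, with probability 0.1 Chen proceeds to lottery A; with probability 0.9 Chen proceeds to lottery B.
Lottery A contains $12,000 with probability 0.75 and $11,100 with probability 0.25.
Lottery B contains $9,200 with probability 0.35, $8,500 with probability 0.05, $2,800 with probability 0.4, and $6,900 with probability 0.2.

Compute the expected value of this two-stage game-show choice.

EV(A) = 0.75 × 12000 + 0.25 × 11100 = 9000 + 2775 = 11775
EV(B) = 0.35 × 9200 + 0.05 × 8500 + 0.4 × 2800 + 0.2 × 6900 = 3220 + 425 + 1120 + 1380 = 6145
Overall = 0.1 × 11775 + 0.9 × 6145 = 1177.5 + 5530.5 = 6708

$6,708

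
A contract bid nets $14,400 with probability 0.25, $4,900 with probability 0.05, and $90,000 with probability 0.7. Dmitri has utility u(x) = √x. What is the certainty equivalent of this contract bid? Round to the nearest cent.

E[u] = 0.25·√14400 + 0.05·√4900 + 0.7·√90000 = 0.25·120 + 0.05·70 + 0.7·300 = 243.5
CE = (243.5)² = 59292.25

$59,292.25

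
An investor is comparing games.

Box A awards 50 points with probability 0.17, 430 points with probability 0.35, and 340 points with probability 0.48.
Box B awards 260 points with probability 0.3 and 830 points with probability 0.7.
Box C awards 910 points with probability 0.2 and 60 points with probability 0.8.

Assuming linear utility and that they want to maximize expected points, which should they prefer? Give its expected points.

Box B (659 points)

Box A = 0.17 × 50 + 0.35 × 430 + 0.48 × 340 = 8.5 + 150.5 + 163.2 = 322.2
Box B = 0.3 × 260 + 0.7 × 830 = 78 + 581 = 659
Box C = 0.2 × 910 + 0.8 × 60 = 182 + 48 = 230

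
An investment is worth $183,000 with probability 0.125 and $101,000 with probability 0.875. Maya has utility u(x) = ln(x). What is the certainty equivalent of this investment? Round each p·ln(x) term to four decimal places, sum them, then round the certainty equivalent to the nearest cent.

$108,792.75

E[u] = 0.125·ln(183000) + 0.875·ln(101000) = 1.5147 + 10.0825 = 11.5972
CE = e^11.5972 ≈ 108792.75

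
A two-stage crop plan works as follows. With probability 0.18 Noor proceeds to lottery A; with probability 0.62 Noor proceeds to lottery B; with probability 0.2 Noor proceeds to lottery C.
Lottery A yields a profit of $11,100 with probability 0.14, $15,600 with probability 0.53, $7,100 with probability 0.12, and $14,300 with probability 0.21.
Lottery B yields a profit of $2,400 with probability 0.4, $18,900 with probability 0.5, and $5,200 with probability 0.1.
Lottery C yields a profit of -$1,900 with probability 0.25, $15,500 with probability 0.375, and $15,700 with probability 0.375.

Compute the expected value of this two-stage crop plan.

EV(A) = 0.14 × 11100 + 0.53 × 15600 + 0.12 × 7100 + 0.21 × 14300 = 1554 + 8268 + 852 + 3003 = 13677
EV(B) = 0.4 × 2400 + 0.5 × 18900 + 0.1 × 5200 = 960 + 9450 + 520 = 10930
EV(C) = 0.25 × (-1900) + 0.375 × 15500 + 0.375 × 15700 = -475 + 5812.5 + 5887.5 = 11225
Overall = 0.18 × 13677 + 0.62 × 10930 + 0.2 × 11225 = 2461.86 + 6776.6 + 2245 = 11483.46

$11,483.46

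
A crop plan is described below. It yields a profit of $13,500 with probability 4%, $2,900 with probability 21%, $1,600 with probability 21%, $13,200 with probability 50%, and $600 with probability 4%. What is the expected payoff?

$8,109

EV = 0.04 × 13500 + 0.21 × 2900 + 0.21 × 1600 + 0.5 × 13200 + 0.04 × 600 = 540 + 609 + 336 + 6600 + 24 = 8109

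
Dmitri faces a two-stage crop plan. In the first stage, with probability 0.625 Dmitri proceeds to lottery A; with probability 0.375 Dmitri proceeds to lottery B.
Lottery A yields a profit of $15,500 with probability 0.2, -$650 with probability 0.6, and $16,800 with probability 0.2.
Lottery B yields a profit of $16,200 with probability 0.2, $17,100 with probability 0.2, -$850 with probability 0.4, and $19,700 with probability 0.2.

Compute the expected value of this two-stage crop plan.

EV(A) = 0.2 × 15500 + 0.6 × (-650) + 0.2 × 16800 = 3100 − 390 + 3360 = 6070
EV(B) = 0.2 × 16200 + 0.2 × 17100 + 0.4 × (-850) + 0.2 × 19700 = 3240 + 3420 − 340 + 3940 = 10260
Overall = 0.625 × 6070 + 0.375 × 10260 = 3793.75 + 3847.5 = 7641.25

$7,641.25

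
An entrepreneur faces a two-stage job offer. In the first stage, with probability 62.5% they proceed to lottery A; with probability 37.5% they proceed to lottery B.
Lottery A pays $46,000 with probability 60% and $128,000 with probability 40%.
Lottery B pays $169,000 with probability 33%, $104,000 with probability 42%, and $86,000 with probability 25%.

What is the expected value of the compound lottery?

$94,606.25

EV(A) = 0.6 × 46000 + 0.4 × 128000 = 27600 + 51200 = 78800
EV(B) = 0.33 × 169000 + 0.42 × 104000 + 0.25 × 86000 = 55770 + 43680 + 21500 = 120950
Overall = 0.625 × 78800 + 0.375 × 120950 = 49250 + 45356.25 = 94606.25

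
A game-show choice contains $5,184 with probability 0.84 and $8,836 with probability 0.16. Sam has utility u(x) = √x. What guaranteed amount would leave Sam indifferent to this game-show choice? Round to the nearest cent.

E[u] = 0.84·√5184 + 0.16·√8836 = 0.84·72 + 0.16·94 = 75.52
CE = (75.52)² = 5703.2704

$5,703.27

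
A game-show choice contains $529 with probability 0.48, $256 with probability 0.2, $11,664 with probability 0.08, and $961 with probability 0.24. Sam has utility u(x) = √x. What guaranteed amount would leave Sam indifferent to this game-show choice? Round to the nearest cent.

E[u] = 0.48·√529 + 0.2·√256 + 0.08·√11664 + 0.24·√961 = 0.48·23 + 0.2·16 + 0.08·108 + 0.24·31 = 30.32
CE = (30.32)² = 919.3024

$919.30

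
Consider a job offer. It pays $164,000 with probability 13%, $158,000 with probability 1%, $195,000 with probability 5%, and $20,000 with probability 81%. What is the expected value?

$48,850

EV = 0.13 × 164000 + 0.01 × 158000 + 0.05 × 195000 + 0.81 × 20000 = 21320 + 1580 + 9750 + 16200 = 48850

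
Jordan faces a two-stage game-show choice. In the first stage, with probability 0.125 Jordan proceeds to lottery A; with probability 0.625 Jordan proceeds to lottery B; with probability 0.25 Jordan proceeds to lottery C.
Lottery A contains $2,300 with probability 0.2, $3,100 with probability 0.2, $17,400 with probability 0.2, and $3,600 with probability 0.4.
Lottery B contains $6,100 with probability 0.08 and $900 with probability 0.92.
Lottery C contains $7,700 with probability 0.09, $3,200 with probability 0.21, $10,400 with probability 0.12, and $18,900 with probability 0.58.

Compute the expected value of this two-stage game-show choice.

$4,966.25

EV(A) = 0.2 × 2300 + 0.2 × 3100 + 0.2 × 17400 + 0.4 × 3600 = 460 + 620 + 3480 + 1440 = 6000
EV(B) = 0.08 × 6100 + 0.92 × 900 = 488 + 828 = 1316
EV(C) = 0.09 × 7700 + 0.21 × 3200 + 0.12 × 10400 + 0.58 × 18900 = 693 + 672 + 1248 + 10962 = 13575
Overall = 0.125 × 6000 + 0.625 × 1316 + 0.25 × 13575 = 750 + 822.5 + 3393.75 = 4966.25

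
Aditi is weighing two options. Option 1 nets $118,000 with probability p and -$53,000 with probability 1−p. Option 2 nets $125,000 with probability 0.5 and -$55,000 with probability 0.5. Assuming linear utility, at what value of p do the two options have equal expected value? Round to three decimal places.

p = 0.515

EV(Option 2) = 0.5 × 125000 + 0.5 × (-55000) = 62500 − 27500 = 35000
p·118000 + (1−p)·(-53000) = 35000
171000p − 53000 = 35000
p = (35000 + 53000) / 171000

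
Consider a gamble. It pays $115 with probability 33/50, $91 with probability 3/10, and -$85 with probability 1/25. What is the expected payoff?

EV = 33/50 × 115 + 3/10 × 91 + 1/25 × (-85) = 75.9 + 27.3 − 3.4 = 99.8

$99.80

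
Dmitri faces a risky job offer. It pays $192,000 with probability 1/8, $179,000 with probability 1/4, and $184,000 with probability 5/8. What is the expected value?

$183,750

EV = 1/8 × 192000 + 1/4 × 179000 + 5/8 × 184000 = 24000 + 44750 + 115000 = 183750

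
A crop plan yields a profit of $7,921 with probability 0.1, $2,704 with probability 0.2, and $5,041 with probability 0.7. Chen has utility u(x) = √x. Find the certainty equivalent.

$4,761

E[u] = 0.1·√7921 + 0.2·√2704 + 0.7·√5041 = 0.1·89 + 0.2·52 + 0.7·71 = 69
CE = (69)² = 4761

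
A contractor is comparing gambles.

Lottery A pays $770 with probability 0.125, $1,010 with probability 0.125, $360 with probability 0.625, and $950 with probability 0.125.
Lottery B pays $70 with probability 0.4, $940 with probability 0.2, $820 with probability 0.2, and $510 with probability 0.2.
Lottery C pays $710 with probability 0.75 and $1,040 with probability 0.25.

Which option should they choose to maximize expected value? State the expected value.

Lottery A = 0.125 × 770 + 0.125 × 1010 + 0.625 × 360 + 0.125 × 950 = 96.25 + 126.25 + 225 + 118.75 = 566.25
Lottery B = 0.4 × 70 + 0.2 × 940 + 0.2 × 820 + 0.2 × 510 = 28 + 188 + 164 + 102 = 482
Lottery C = 0.75 × 710 + 0.25 × 1040 = 532.5 + 260 = 792.5

Lottery C ($792.50)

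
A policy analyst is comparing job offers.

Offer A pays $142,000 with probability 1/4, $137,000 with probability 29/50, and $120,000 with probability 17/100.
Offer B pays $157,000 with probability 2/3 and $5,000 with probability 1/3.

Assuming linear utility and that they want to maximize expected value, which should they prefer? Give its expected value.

Offer A ($135,360)

Offer A = 1/4 × 142000 + 29/50 × 137000 + 17/100 × 120000 = 35500 + 79460 + 20400 = 135360
Offer B = 2/3 × 157000 + 1/3 × 5000 = 104666.6667 + 1666.6667 = 106333.3333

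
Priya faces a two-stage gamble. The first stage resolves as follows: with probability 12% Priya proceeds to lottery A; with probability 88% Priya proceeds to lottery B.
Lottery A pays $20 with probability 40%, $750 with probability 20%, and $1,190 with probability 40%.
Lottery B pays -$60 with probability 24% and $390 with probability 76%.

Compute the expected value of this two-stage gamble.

$324.24

EV(A) = 0.4 × 20 + 0.2 × 750 + 0.4 × 1190 = 8 + 150 + 476 = 634
EV(B) = 0.24 × (-60) + 0.76 × 390 = -14.4 + 296.4 = 282
Overall = 0.12 × 634 + 0.88 × 282 = 76.08 + 248.16 = 324.24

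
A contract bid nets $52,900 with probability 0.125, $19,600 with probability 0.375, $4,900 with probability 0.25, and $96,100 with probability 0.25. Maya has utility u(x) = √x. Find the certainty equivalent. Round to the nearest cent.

$31,064.06

E[u] = 0.125·√52900 + 0.375·√19600 + 0.25·√4900 + 0.25·√96100 = 0.125·230 + 0.375·140 + 0.25·70 + 0.25·310 = 176.25
CE = (176.25)² = 31064.0625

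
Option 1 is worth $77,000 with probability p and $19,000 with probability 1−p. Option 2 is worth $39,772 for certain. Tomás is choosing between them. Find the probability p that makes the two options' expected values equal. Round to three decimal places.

p·77000 + (1−p)·19000 = 39772
58000p + 19000 = 39772
p = (39772 − 19000) / 58000

p = 0.358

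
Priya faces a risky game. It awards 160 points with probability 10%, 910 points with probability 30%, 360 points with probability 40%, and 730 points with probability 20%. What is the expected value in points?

579 points

EV = 0.1 × 160 + 0.3 × 910 + 0.4 × 360 + 0.2 × 730 = 16 + 273 + 144 + 146 = 579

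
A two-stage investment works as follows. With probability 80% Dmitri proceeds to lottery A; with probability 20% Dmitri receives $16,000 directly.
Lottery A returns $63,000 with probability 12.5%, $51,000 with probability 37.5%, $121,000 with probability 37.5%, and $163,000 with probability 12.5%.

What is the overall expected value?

EV(A) = 0.125 × 63000 + 0.375 × 51000 + 0.375 × 121000 + 0.125 × 163000 = 7875 + 19125 + 45375 + 20375 = 92750
Branch B: 16000 (certain)
Overall = 0.8 × 92750 + 0.2 × 16000 = 74200 + 3200 = 77400

$77,400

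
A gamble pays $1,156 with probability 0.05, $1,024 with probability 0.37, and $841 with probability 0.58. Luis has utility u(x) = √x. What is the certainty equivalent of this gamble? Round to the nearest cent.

E[u] = 0.05·√1156 + 0.37·√1024 + 0.58·√841 = 0.05·34 + 0.37·32 + 0.58·29 = 30.36
CE = (30.36)² = 921.7296

$921.73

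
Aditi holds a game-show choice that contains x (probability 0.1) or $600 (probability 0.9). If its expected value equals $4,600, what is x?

0.1·x + 0.9·600 = 4600
0.1·x = 4600 − 540 = 4060
x = 4060 / 0.1 = 40600

x = $40,600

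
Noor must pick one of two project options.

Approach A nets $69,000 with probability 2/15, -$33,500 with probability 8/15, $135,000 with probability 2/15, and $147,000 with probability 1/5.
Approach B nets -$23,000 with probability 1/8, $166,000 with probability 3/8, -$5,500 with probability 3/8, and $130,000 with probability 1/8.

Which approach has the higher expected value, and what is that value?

Approach A = 2/15 × 69000 + 8/15 × (-33500) + 2/15 × 135000 + 1/5 × 147000 = 9200 − 17866.6667 + 18000 + 29400 = 38733.3333
Approach B = 1/8 × (-23000) + 3/8 × 166000 + 3/8 × (-5500) + 1/8 × 130000 = -2875 + 62250 − 2062.5 + 16250 = 73562.5

Approach B ($73,562.50)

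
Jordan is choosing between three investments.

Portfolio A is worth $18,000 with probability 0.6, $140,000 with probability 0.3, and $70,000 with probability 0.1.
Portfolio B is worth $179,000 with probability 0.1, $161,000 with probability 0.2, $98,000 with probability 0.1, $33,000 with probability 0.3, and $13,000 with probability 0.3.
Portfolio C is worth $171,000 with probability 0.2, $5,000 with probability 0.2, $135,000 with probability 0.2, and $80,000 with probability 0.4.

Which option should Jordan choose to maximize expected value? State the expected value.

Portfolio A = 0.6 × 18000 + 0.3 × 140000 + 0.1 × 70000 = 10800 + 42000 + 7000 = 59800
Portfolio B = 0.1 × 179000 + 0.2 × 161000 + 0.1 × 98000 + 0.3 × 33000 + 0.3 × 13000 = 17900 + 32200 + 9800 + 9900 + 3900 = 73700
Portfolio C = 0.2 × 171000 + 0.2 × 5000 + 0.2 × 135000 + 0.4 × 80000 = 34200 + 1000 + 27000 + 32000 = 94200

Portfolio C ($94,200)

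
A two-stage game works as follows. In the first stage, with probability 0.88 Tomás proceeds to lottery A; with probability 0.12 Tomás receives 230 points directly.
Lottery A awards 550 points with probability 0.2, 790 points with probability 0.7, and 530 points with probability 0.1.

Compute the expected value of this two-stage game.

657.68 points

EV(A) = 0.2 × 550 + 0.7 × 790 + 0.1 × 530 = 110 + 553 + 53 = 716
Branch B: 230 (certain)
Overall = 0.88 × 716 + 0.12 × 230 = 630.08 + 27.6 = 657.68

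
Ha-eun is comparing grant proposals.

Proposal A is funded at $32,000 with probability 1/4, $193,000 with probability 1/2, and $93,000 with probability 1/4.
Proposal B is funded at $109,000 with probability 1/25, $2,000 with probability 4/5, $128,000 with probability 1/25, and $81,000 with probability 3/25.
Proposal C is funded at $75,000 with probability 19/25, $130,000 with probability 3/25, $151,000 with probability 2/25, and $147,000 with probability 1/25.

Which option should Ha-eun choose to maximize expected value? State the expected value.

Proposal A = 1/4 × 32000 + 1/2 × 193000 + 1/4 × 93000 = 8000 + 96500 + 23250 = 127750
Proposal B = 1/25 × 109000 + 4/5 × 2000 + 1/25 × 128000 + 3/25 × 81000 = 4360 + 1600 + 5120 + 9720 = 20800
Proposal C = 19/25 × 75000 + 3/25 × 130000 + 2/25 × 151000 + 1/25 × 147000 = 57000 + 15600 + 12080 + 5880 = 90560

Proposal A ($127,750)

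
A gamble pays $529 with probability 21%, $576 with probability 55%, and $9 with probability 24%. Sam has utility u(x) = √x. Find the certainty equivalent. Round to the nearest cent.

$351.56

E[u] = 0.21·√529 + 0.55·√576 + 0.24·√9 = 0.21·23 + 0.55·24 + 0.24·3 = 18.75
CE = (18.75)² = 351.5625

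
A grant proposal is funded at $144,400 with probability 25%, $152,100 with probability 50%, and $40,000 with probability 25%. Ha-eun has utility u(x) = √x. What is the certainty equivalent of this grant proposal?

$115,600

E[u] = 0.25·√144400 + 0.5·√152100 + 0.25·√40000 = 0.25·380 + 0.5·390 + 0.25·200 = 340
CE = (340)² = 115600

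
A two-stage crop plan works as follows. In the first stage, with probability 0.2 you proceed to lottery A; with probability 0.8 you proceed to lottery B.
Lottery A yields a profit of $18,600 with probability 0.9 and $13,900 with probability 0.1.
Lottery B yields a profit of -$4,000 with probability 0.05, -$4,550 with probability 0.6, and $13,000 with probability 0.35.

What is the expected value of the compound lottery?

EV(A) = 0.9 × 18600 + 0.1 × 13900 = 16740 + 1390 = 18130
EV(B) = 0.05 × (-4000) + 0.6 × (-4550) + 0.35 × 13000 = -200 − 2730 + 4550 = 1620
Overall = 0.2 × 18130 + 0.8 × 1620 = 3626 + 1296 = 4922

$4,922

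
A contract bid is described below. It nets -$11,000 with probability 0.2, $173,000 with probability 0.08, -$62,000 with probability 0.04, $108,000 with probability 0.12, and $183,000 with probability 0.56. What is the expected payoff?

EV = 0.2 × (-11000) + 0.08 × 173000 + 0.04 × (-62000) + 0.12 × 108000 + 0.56 × 183000 = -2200 + 13840 − 2480 + 12960 + 102480 = 124600

$124,600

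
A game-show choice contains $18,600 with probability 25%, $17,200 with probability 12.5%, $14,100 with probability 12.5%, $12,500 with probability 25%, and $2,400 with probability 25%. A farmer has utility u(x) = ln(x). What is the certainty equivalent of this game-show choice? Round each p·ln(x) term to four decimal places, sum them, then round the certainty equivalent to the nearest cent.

E[u] = 0.25·ln(18600) + 0.125·ln(17200) + 0.125·ln(14100) + 0.25·ln(12500) + 0.25·ln(2400) = 2.4577 + 1.2191 + 1.1942 + 2.3584 + 1.9458 = 9.1752
CE = e^9.1752 ≈ 9654.70

$9,654.70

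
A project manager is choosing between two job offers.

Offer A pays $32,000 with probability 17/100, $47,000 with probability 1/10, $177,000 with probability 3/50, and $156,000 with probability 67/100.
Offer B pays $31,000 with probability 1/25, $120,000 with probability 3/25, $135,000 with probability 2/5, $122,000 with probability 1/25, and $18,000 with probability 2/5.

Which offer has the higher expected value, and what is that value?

Offer A = 17/100 × 32000 + 1/10 × 47000 + 3/50 × 177000 + 67/100 × 156000 = 5440 + 4700 + 10620 + 104520 = 125280
Offer B = 1/25 × 31000 + 3/25 × 120000 + 2/5 × 135000 + 1/25 × 122000 + 2/5 × 18000 = 1240 + 14400 + 54000 + 4880 + 7200 = 81720

Offer A ($125,280)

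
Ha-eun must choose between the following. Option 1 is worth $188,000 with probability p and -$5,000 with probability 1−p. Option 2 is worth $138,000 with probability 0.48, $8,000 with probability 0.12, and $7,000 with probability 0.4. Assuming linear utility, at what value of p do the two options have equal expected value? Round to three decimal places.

p = 0.389

EV(Option 2) = 0.48 × 138000 + 0.12 × 8000 + 0.4 × 7000 = 66240 + 960 + 2800 = 70000
p·188000 + (1−p)·(-5000) = 70000
193000p − 5000 = 70000
p = (70000 + 5000) / 193000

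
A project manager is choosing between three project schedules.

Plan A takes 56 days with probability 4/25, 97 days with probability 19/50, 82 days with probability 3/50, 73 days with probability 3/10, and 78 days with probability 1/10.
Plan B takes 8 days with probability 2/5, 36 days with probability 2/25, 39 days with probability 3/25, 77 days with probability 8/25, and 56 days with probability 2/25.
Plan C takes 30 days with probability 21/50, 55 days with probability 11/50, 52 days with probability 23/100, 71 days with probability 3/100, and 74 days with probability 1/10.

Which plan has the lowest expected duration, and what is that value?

Plan B (39.88 days)

Plan A = 4/25 × 56 + 19/50 × 97 + 3/50 × 82 + 3/10 × 73 + 1/10 × 78 = 8.96 + 36.86 + 4.92 + 21.9 + 7.8 = 80.44
Plan B = 2/5 × 8 + 2/25 × 36 + 3/25 × 39 + 8/25 × 77 + 2/25 × 56 = 3.2 + 2.88 + 4.68 + 24.64 + 4.48 = 39.88
Plan C = 21/50 × 30 + 11/50 × 55 + 23/100 × 52 + 3/100 × 71 + 1/10 × 74 = 12.6 + 12.1 + 11.96 + 2.13 + 7.4 = 46.19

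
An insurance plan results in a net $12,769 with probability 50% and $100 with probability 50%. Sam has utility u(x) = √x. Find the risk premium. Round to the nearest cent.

$2,652.25

E[u] = 0.5·√12769 + 0.5·√100 = 0.5·113 + 0.5·10 = 61.5
CE = (61.5)² = 3782.25
Risk premium = EV − CE = 6434.5 − 3782.25 = 2652.25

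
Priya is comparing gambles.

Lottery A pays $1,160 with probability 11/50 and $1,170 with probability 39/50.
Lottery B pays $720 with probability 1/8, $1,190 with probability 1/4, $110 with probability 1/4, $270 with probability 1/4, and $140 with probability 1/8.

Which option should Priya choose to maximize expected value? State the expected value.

Lottery A = 11/50 × 1160 + 39/50 × 1170 = 255.2 + 912.6 = 1167.8
Lottery B = 1/8 × 720 + 1/4 × 1190 + 1/4 × 110 + 1/4 × 270 + 1/8 × 140 = 90 + 297.5 + 27.5 + 67.5 + 17.5 = 500

Lottery A ($1,167.80)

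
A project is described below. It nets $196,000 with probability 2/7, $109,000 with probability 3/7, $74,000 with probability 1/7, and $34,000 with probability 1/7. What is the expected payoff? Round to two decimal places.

$118,142.86

EV = 2/7 × 196000 + 3/7 × 109000 + 1/7 × 74000 + 1/7 × 34000 = 56000 + 46714.2857 + 10571.4286 + 4857.1429 = 118142.8571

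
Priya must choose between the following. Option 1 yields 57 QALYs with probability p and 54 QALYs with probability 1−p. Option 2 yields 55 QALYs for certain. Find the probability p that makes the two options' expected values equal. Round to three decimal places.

p·57 + (1−p)·54 = 55
3p + 54 = 55
p = (55 − 54) / 3

p = 0.333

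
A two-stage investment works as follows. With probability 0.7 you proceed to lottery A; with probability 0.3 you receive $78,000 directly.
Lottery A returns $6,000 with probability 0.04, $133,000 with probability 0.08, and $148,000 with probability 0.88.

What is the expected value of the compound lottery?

EV(A) = 0.04 × 6000 + 0.08 × 133000 + 0.88 × 148000 = 240 + 10640 + 130240 = 141120
Branch B: 78000 (certain)
Overall = 0.7 × 141120 + 0.3 × 78000 = 98784 + 23400 = 122184

$122,184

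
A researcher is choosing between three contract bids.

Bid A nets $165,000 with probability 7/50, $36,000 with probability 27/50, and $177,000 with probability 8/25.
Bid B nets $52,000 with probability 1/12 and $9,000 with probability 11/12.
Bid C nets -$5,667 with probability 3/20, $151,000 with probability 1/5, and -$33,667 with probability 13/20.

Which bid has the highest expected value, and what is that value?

Bid A ($99,180)

Bid A = 7/50 × 165000 + 27/50 × 36000 + 8/25 × 177000 = 23100 + 19440 + 56640 = 99180
Bid B = 1/12 × 52000 + 11/12 × 9000 = 4333.3333 + 8250 = 12583.3333
Bid C = 3/20 × (-5667) + 1/5 × 151000 + 13/20 × (-33667) = -850.05 + 30200 − 21883.55 = 7466.4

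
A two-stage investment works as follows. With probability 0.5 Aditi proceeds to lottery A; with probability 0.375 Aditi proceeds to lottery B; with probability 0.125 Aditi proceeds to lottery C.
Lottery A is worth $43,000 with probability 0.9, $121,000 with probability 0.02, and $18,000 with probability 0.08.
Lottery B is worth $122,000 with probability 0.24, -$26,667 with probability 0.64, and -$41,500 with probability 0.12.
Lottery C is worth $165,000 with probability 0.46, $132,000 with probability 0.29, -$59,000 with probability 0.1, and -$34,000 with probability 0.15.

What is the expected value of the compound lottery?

EV(A) = 0.9 × 43000 + 0.02 × 121000 + 0.08 × 18000 = 38700 + 2420 + 1440 = 42560
EV(B) = 0.24 × 122000 + 0.64 × (-26667) + 0.12 × (-41500) = 29280 − 17066.88 − 4980 = 7233.12
EV(C) = 0.46 × 165000 + 0.29 × 132000 + 0.1 × (-59000) + 0.15 × (-34000) = 75900 + 38280 − 5900 − 5100 = 103180
Overall = 0.5 × 42560 + 0.375 × 7233.12 + 0.125 × 103180 = 21280 + 2712.42 + 12897.5 = 36889.92

$36,889.92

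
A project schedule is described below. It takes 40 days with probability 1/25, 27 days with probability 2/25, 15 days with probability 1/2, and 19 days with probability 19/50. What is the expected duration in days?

EV = 1/25 × 40 + 2/25 × 27 + 1/2 × 15 + 19/50 × 19 = 1.6 + 2.16 + 7.5 + 7.22 = 18.48

18.48 days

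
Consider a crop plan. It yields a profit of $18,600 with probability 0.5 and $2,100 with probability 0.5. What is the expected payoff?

EV = 0.5 × 18600 + 0.5 × 2100 = 9300 + 1050 = 10350

$10,350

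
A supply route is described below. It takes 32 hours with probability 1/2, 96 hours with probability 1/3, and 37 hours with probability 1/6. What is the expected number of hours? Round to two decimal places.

54.17 hours

EV = 1/2 × 32 + 1/3 × 96 + 1/6 × 37 = 16 + 32 + 6.1667 = 54.1667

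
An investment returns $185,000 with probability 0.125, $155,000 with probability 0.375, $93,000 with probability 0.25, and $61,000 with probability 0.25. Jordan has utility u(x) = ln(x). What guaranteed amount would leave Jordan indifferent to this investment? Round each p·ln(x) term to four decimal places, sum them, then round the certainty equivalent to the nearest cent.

E[u] = 0.125·ln(185000) + 0.375·ln(155000) + 0.25·ln(93000) + 0.25·ln(61000) = 1.5160 + 4.4817 + 2.8601 + 2.7547 = 11.6125
CE = e^11.6125 ≈ 110470.08

$110,470.08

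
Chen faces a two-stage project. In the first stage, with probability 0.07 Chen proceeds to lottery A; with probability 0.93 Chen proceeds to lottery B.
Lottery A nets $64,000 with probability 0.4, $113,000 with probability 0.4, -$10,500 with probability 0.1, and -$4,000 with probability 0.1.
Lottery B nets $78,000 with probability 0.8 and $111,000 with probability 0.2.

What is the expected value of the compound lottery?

$83,532.50

EV(A) = 0.4 × 64000 + 0.4 × 113000 + 0.1 × (-10500) + 0.1 × (-4000) = 25600 + 45200 − 1050 − 400 = 69350
EV(B) = 0.8 × 78000 + 0.2 × 111000 = 62400 + 22200 = 84600
Overall = 0.07 × 69350 + 0.93 × 84600 = 4854.5 + 78678 = 83532.5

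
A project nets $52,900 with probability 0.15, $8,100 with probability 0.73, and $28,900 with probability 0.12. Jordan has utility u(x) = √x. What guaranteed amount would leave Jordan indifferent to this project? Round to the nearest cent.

$14,544.36

E[u] = 0.15·√52900 + 0.73·√8100 + 0.12·√28900 = 0.15·230 + 0.73·90 + 0.12·170 = 120.6
CE = (120.6)² = 14544.36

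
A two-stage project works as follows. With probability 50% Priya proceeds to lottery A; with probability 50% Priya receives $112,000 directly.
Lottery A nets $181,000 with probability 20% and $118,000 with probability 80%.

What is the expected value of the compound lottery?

EV(A) = 0.2 × 181000 + 0.8 × 118000 = 36200 + 94400 = 130600
Branch B: 112000 (certain)
Overall = 0.5 × 130600 + 0.5 × 112000 = 65300 + 56000 = 121300

$121,300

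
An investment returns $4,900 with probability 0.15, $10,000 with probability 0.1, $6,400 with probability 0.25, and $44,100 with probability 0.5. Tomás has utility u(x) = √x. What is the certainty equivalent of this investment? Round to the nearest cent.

$21,170.25

E[u] = 0.15·√4900 + 0.1·√10000 + 0.25·√6400 + 0.5·√44100 = 0.15·70 + 0.1·100 + 0.25·80 + 0.5·210 = 145.5
CE = (145.5)² = 21170.25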